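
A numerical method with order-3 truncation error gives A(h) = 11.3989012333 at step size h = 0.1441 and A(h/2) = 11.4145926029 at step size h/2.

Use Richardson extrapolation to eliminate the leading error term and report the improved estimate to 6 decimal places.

11.416834

Error is O(h^3); halving h shrinks it by 2^3 = 8.
Difference of the inputs: 11.4145926029 − 11.3989012333 = 0.0156913696
Correction (A(h/2) − A(h))/(8 − 1) = 0.0156913696/7 = 0.0022416242
R = 11.4145926029 + 0.0022416242 = 11.4168342271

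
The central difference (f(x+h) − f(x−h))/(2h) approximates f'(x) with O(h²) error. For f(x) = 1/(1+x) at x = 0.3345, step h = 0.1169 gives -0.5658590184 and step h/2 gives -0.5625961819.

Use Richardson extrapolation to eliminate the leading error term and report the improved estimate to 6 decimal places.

-0.561509

Leading term ∝ h^2; use weight 4 = 2^2.
Difference of the inputs: -0.5625961819 − (-0.5658590184) = 0.0032628365
Divide by 2^2 − 1 = 3: 0.0032628365/3 = 0.0010876122
R = A(h/2) + (A(h/2) − A(h))/3 = -0.5625961819 + 0.0010876122 = -0.5615085697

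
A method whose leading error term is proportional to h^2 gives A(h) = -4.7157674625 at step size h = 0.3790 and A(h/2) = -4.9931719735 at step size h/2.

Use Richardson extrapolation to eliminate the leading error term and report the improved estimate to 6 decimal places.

-5.085640

Error is O(h^2); halving h shrinks it by 2^2 = 4.
A(h/2) − A(h) = -4.9931719735 − (-4.7157674625) = -0.2774045110
Correction (A(h/2) − A(h))/(4 − 1) = (-0.2774045110)/3 = -0.0924681703
R = -4.9931719735 − 0.0924681703 = -5.0856401438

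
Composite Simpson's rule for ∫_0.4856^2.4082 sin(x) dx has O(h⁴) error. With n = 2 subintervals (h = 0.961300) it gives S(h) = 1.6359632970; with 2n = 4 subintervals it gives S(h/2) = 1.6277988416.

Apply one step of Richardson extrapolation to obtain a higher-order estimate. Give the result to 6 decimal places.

1.627255

The method has order 4: 2^4 = 16.
2^4 × A(h/2) = 26.0447814656; minus A(h) gives 24.4088181686.
Denominator 16 − 1 = 15.
(16 × 1.6277988416 − 1.6359632970)/(16 − 1) = 1.6272545446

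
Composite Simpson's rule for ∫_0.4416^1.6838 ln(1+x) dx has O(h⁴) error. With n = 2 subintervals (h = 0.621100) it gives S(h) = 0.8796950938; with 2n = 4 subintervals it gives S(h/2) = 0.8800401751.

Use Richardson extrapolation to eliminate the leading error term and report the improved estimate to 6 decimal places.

0.880063

Error is O(h^4); halving h shrinks it by 2^4 = 16.
Difference of the inputs: 0.8800401751 − 0.8796950938 = 0.0003450813
Correction (A(h/2) − A(h))/(16 − 1) = 0.0003450813/15 = 0.0000230054
R = A(h/2) + (A(h/2) − A(h))/15 = 0.8800401751 + 0.0000230054 = 0.8800631805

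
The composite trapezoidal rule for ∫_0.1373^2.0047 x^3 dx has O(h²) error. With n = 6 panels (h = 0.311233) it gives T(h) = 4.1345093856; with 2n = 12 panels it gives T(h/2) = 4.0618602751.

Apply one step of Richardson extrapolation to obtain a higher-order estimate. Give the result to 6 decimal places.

4.037644

Order 2 gives 2^r = 4 and 2^r − 1 = 3.
A(h/2) − A(h) = 4.0618602751 − 4.1345093856 = -0.0726491105
Correction (A(h/2) − A(h))/(4 − 1) = (-0.0726491105)/3 = -0.0242163702
R = A(h/2) + (A(h/2) − A(h))/3 = 4.0618602751 − 0.0242163702 = 4.0376439049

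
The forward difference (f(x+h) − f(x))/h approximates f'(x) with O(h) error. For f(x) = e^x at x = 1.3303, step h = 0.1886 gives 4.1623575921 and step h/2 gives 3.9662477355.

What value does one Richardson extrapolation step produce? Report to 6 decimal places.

The method has order 1: 2^1 = 2.
Weighted: 7.9324954710 − 4.1623575921 = 3.7701378789
Denominator 2 − 1 = 1.
Extrapolated: 3.7701378789 / 1 = 3.7701378789
Gap between inputs: 1.961e-01; correction applied: −0.1961098566.

3.770138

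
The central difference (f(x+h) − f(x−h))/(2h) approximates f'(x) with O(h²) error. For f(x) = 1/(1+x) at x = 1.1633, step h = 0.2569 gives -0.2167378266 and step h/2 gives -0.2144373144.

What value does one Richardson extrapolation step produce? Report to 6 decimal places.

-0.213670

r = 2: numerator weight 4, denominator 3.
2^2*A(h/2) = -0.8577492576; minus A(h) gives -0.6410114310.
(-0.6410114310) ÷ 3 = -0.2136704770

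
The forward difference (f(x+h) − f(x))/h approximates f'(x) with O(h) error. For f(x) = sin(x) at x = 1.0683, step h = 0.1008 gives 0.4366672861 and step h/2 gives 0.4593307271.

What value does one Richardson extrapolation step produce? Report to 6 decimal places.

0.481994

Error is O(h^1); halving h shrinks it by 2^1 = 2.
2*0.4593307271 = 0.9186614542; 0.9186614542 − 0.4366672861 = 0.4819941681
(2*0.4593307271 − 0.4366672861)/(2 − 1) = 0.4819941681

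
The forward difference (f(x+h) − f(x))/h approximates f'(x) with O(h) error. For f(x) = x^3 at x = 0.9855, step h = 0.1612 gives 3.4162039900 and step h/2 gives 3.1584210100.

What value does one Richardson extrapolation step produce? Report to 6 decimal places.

r = 1: numerator weight 2, denominator 1.
2 × 3.1584210100 − 3.4162039900 = 2.9006380300
Denominator 2 − 1 = 1.
(2 × 3.1584210100 − 3.4162039900)/(2 − 1) = 2.9006380300
Gap between inputs: 2.578e-01; correction applied: −0.2577829800.

2.900638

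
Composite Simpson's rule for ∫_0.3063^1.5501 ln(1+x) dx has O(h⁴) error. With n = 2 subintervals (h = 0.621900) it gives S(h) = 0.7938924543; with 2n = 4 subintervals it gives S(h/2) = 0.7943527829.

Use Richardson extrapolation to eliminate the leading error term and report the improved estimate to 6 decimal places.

0.794383

r = 4, so 2^r = 16.
16*0.7943527829 = 12.7096445264; subtract 0.7938924543 → 11.9157520721
Denominator 16 − 1 = 15.
So the Richardson estimate is 0.7943834715.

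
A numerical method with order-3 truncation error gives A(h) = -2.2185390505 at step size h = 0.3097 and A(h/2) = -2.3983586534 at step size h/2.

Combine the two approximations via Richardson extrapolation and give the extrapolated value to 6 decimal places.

-2.424047

Method order is 3; weight 2^3 = 8.
8·(-2.3983586534) = -19.1868692272; (-19.1868692272) − (-2.2185390505) = -16.9683301767
Denominator 8 − 1 = 7.
So the Richardson estimate is -2.4240471681.
Correction |R − A(h/2)| = 2.569e-02; gap |A(h/2) − A(h)| = 1.798e-01.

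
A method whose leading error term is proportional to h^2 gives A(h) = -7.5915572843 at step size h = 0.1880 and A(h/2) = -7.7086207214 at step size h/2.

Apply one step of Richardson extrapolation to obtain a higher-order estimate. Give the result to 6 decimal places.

Order 2 gives 2^r = 4 and 2^r − 1 = 3.
4 × (-7.7086207214) − (-7.5915572843) = -23.2429256013
Divide by 2^2 − 1 = 3.
R = (-23.2429256013)/3 = -7.7476418671
Shift from A(h/2): −0.0390211457.

-7.747642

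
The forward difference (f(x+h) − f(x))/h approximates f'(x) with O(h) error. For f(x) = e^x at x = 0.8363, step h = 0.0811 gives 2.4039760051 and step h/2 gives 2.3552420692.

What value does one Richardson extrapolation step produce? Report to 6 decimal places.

2.306508

With r = 1 the leading error scales as h^1, so the weight is 2^1 = 2.
2 × 2.3552420692 = 4.7104841384; 4.7104841384 − 2.4039760051 = 2.3065081333
Divide by 2^1 − 1 = 1.
Result: 2.3065081333
Shift from A(h/2): −0.0487339359.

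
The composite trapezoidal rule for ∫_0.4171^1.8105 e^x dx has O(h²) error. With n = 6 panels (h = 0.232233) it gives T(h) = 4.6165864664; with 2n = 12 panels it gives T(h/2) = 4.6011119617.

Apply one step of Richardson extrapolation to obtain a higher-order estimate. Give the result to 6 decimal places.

4.595954

r = 2, so 2^r = 4.
Difference of the inputs: 4.6011119617 − 4.6165864664 = -0.0154745047
Correction (A(h/2) − A(h))/(4 − 1) = (-0.0154745047)/3 = -0.0051581682
R = A(h/2) + (A(h/2) − A(h))/3 = 4.6011119617 − 0.0051581682 = 4.5959537935
Shift from A(h/2): −0.0051581682.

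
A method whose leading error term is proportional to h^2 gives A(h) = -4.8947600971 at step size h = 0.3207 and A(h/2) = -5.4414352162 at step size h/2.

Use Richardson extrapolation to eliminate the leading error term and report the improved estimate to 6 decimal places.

Method order is 2; weight 2^2 = 4.
2^2 × A(h/2) = -21.7657408648; minus A(h) gives -16.8709807677.
Divide by 2^2 − 1 = 3.
So the Richardson estimate is -5.6236602559.

-5.623660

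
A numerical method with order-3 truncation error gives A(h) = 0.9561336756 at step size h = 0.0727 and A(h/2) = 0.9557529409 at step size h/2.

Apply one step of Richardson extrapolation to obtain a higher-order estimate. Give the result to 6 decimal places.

r = 3, so 2^r = 8.
Weighted: 7.6460235272 − 0.9561336756 = 6.6898898516
(8*0.9557529409 − 0.9561336756)/(8 − 1) = 0.9556985502

0.955699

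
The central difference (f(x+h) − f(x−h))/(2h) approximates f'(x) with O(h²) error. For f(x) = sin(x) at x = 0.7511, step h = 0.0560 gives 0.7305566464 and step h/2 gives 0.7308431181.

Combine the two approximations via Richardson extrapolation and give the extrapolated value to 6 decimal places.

The method has order 2: 2^2 = 4.
4 × 0.7308431181 = 2.9233724724; subtract 0.7305566464 → 2.1928158260
Denominator 4 − 1 = 3.
R = 2.1928158260/3 = 0.7309386087

0.730939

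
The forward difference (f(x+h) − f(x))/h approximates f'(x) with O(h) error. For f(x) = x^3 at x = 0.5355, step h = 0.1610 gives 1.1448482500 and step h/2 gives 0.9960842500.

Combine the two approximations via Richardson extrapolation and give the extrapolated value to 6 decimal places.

Order 1 gives 2^r = 2 and 2^r − 1 = 1.
A(h/2) − A(h) = 0.9960842500 − 1.1448482500 = -0.1487640000
Correction (A(h/2) − A(h))/(2 − 1) = (-0.1487640000)/1 = -0.1487640000
R = A(h/2) + (A(h/2) − A(h))/1 = 0.9960842500 − 0.1487640000 = 0.8473202500

0.847320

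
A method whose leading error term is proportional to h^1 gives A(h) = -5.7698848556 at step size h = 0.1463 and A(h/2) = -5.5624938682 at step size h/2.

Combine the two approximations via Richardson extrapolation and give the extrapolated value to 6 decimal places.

-5.355103

Error is O(h^1); halving h shrinks it by 2^1 = 2.
Numerator 2×A(h/2) − A(h) = 2×(-5.5624938682) − (-5.7698848556) = -5.3551028808
Extrapolated: (-5.3551028808) / 1 = -5.3551028808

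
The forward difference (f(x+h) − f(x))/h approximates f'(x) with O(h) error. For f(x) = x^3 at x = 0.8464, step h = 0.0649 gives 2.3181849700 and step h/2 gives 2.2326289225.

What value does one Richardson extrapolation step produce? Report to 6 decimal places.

r = 1: numerator weight 2, denominator 1.
Weighted: 4.4652578450 − 2.3181849700 = 2.1470728750
Divide by 2^1 − 1 = 1.
Extrapolated: 2.1470728750 / 1 = 2.1470728750
Correction |R − A(h/2)| = 8.556e-02; gap |A(h/2) − A(h)| = 8.556e-02.

2.147073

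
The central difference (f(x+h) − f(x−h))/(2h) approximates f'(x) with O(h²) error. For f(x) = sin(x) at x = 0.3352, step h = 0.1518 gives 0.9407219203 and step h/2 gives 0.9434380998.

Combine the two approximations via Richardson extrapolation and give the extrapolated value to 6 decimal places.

Leading term ∝ h^2; use weight 4 = 2^2.
Difference of the inputs: 0.9434380998 − 0.9407219203 = 0.0027161795
Divide by 2^2 − 1 = 3: 0.0027161795/3 = 0.0009053932
R = 0.9434380998 + 0.0009053932 = 0.9443434930
Gap between inputs: 2.716e-03; correction applied: +0.0009053932.

0.944343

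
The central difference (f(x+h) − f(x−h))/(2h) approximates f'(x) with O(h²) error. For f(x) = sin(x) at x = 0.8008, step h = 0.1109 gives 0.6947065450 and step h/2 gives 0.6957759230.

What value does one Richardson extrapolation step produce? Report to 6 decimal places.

r = 2, so 2^r = 4.
4·0.6957759230 = 2.7831036920; subtract 0.6947065450 → 2.0883971470
R = 2.0883971470/3 = 0.6961323823

0.696132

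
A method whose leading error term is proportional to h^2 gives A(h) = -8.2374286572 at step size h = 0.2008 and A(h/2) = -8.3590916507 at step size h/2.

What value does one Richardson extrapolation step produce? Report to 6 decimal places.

-8.399646

Order 2 gives 2^r = 4 and 2^r − 1 = 3.
2^2 × A(h/2) = -33.4363666028; minus A(h) gives -25.1989379456.
(-25.1989379456) ÷ 3 = -8.3996459819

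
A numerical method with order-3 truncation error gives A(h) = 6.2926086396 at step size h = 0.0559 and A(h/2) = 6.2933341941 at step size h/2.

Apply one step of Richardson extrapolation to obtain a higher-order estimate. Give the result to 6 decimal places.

6.293438

Method order is 3; weight 2^3 = 8.
8 × 6.2933341941 − 6.2926086396 = 44.0540649132
Denominator 8 − 1 = 7.
R = 44.0540649132/7 = 6.2934378447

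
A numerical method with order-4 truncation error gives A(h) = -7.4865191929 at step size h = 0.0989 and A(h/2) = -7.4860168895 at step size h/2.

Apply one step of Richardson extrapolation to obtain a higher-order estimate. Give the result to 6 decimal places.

Error is O(h^4); halving h shrinks it by 2^4 = 16.
16*(-7.4860168895) − (-7.4865191929) = -112.2897510391
(16*(-7.4860168895) − (-7.4865191929))/(16 − 1) = -7.4859834026
Correction |R − A(h/2)| = 3.349e-05; gap |A(h/2) − A(h)| = 5.023e-04.

-7.485983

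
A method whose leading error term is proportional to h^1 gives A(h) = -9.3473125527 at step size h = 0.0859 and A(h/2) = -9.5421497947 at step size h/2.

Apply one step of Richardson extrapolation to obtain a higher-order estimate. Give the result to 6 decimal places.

r = 1: numerator weight 2, denominator 1.
Numerator 2 × A(h/2) − A(h) = 2 × (-9.5421497947) − (-9.3473125527) = -9.7369870367
Denominator 2 − 1 = 1.
Result: -9.7369870367

-9.736987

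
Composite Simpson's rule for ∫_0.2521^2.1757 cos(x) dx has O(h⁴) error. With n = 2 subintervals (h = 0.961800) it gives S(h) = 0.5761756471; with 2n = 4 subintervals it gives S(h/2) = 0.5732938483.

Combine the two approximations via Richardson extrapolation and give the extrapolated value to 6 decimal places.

With r = 4 the leading error scales as h^4, so the weight is 2^4 = 16.
16·0.5732938483 − 0.5761756471 = 8.5965259257
Denominator 16 − 1 = 15.
Result: 0.5731017284

0.573102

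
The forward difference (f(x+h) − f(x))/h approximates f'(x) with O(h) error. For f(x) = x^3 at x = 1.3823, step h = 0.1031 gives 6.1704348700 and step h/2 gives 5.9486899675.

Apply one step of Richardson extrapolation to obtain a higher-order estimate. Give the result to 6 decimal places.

5.726945

Method order is 1; weight 2^1 = 2.
Weighted: 11.8973799350 − 6.1704348700 = 5.7269450650
Divide by 2^1 − 1 = 1.
Result: 5.7269450650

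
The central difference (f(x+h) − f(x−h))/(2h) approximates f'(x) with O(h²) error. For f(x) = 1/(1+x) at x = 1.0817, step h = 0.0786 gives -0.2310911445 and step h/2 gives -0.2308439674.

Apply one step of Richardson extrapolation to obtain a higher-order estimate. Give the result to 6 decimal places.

Order 2 gives 2^r = 4 and 2^r − 1 = 3.
2^2 × A(h/2) = -0.9233758696; minus A(h) gives -0.6922847251.
Denominator 4 − 1 = 3.
Extrapolated: (-0.6922847251) / 3 = -0.2307615750

-0.230762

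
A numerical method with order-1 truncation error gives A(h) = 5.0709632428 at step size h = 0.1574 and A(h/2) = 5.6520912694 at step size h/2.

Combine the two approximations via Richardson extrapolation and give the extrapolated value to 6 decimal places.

Leading term ∝ h^1; use weight 2 = 2^1.
Top: 2(5.6520912694) − (5.0709632428) = 6.2332192960
(2*5.6520912694 − 5.0709632428)/(2 − 1) = 6.2332192960

6.233219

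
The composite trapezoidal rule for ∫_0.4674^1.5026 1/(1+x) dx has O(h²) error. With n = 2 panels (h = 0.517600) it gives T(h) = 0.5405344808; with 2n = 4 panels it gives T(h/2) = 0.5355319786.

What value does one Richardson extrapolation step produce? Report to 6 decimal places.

Method order is 2; weight 2^2 = 4.
Top: 4(0.5355319786) − (0.5405344808) = 1.6015934336
1.6015934336 ÷ 3 = 0.5338644779
Shift from A(h/2): −0.0016675007.

0.533864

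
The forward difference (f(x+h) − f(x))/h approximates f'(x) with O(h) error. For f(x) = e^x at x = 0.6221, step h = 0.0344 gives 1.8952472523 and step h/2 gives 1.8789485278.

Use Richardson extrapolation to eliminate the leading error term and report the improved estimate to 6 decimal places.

r = 1, so 2^r = 2.
2*1.8789485278 − 1.8952472523 = 1.8626498033
Denominator 2 − 1 = 1.
R = 1.8626498033/1 = 1.8626498033

1.862650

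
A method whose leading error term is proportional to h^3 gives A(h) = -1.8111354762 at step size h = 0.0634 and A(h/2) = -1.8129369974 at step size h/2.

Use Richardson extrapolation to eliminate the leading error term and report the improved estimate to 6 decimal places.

The method has order 3: 2^3 = 8.
A(h/2) − A(h) = -1.8129369974 − (-1.8111354762) = -0.0018015212
Divide by 2^3 − 1 = 7: (-0.0018015212)/7 = -0.0002573602
R = A(h/2) + (A(h/2) − A(h))/7 = -1.8129369974 − 0.0002573602 = -1.8131943576

-1.813194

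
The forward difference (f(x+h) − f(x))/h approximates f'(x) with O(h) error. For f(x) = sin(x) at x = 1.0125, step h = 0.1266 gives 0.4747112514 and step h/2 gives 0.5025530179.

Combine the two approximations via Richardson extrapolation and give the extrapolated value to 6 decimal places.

0.530395

With r = 1 the leading error scales as h^1, so the weight is 2^1 = 2.
Numerator 2·A(h/2) − A(h) = 2·0.5025530179 − 0.4747112514 = 0.5303947844
Divide by 2^1 − 1 = 1.
Extrapolated: 0.5303947844 / 1 = 0.5303947844
Shift from A(h/2): +0.0278417665.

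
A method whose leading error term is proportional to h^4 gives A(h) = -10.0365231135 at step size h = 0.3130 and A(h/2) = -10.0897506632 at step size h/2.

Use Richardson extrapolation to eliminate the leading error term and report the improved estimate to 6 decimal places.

Error is O(h^4); halving h shrinks it by 2^4 = 16.
16×(-10.0897506632) − (-10.0365231135) = -151.3994874977
Divide by 2^4 − 1 = 15.
Extrapolated: (-151.3994874977) / 15 = -10.0932991665

-10.093299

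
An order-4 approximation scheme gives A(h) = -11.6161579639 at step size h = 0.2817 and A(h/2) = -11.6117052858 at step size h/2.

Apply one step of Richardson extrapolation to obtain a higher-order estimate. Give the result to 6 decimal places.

Order 4 gives 2^r = 16 and 2^r − 1 = 15.
Numerator 16×A(h/2) − A(h) = 16×(-11.6117052858) − (-11.6161579639) = -174.1711266089
Divide by 2^4 − 1 = 15.
So the Richardson estimate is -11.6114084406.

-11.611408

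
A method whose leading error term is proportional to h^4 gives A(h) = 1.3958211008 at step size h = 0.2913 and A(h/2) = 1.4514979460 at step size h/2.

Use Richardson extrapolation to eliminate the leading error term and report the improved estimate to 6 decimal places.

1.455210

The method has order 4: 2^4 = 16.
2^4*A(h/2) = 23.2239671360; minus A(h) gives 21.8281460352.
Extrapolated: 21.8281460352 / 15 = 1.4552097357
Gap between inputs: 5.568e-02; correction applied: +0.0037117897.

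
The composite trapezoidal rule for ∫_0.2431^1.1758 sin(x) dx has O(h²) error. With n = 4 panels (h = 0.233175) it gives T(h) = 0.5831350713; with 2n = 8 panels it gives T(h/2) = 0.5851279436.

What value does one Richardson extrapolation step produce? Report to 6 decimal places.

0.585792

Leading term ∝ h^2; use weight 4 = 2^2.
Top: 4(0.5851279436) − (0.5831350713) = 1.7573767031
(4×0.5851279436 − 0.5831350713)/(4 − 1) = 0.5857922344
Gap between inputs: 1.993e-03; correction applied: +0.0006642908.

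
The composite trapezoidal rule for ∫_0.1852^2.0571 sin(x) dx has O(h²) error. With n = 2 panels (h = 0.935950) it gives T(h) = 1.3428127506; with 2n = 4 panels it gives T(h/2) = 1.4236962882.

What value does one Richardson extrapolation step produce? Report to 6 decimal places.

1.450657

With r = 2 the leading error scales as h^2, so the weight is 2^2 = 4.
Top: 4(1.4236962882) − (1.3428127506) = 4.3519724022
Denominator 4 − 1 = 3.
(4*1.4236962882 − 1.3428127506)/(4 − 1) = 1.4506574674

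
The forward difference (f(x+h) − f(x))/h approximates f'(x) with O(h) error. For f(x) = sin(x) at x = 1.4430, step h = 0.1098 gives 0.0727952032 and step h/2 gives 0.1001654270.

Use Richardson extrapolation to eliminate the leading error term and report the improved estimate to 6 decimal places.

Order 1 gives 2^r = 2 and 2^r − 1 = 1.
Weighted: 0.2003308540 − 0.0727952032 = 0.1275356508
Divide by 2^1 − 1 = 1.
Result: 0.1275356508

0.127536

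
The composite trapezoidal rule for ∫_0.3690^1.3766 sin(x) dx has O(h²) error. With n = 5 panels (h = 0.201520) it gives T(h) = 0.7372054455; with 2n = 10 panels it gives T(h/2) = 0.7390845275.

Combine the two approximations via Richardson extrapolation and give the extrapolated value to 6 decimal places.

0.739711

Order 2 gives 2^r = 4 and 2^r − 1 = 3.
4 × 0.7390845275 = 2.9563381100; 2.9563381100 − 0.7372054455 = 2.2191326645
Denominator 4 − 1 = 3.
So the Richardson estimate is 0.7397108882.
Gap between inputs: 1.879e-03; correction applied: +0.0006263607.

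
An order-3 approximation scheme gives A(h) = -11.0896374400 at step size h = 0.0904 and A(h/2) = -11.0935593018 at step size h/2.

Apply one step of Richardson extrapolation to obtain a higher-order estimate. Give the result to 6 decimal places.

-11.094120

Leading term ∝ h^3; use weight 8 = 2^3.
A(h/2) − A(h) = -11.0935593018 − (-11.0896374400) = -0.0039218618
Correction (A(h/2) − A(h))/(8 − 1) = (-0.0039218618)/7 = -0.0005602660
R = -11.0935593018 − 0.0005602660 = -11.0941195678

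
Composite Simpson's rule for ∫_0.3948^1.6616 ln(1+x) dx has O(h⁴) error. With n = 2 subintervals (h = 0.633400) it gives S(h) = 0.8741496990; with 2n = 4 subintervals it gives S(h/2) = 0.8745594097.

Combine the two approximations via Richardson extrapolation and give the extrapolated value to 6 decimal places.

0.874587

r = 4, so 2^r = 16.
Top: 16(0.8745594097) − (0.8741496990) = 13.1188008562
Divide by 2^4 − 1 = 15.
Result: 0.8745867237
Correction |R − A(h/2)| = 2.731e-05; gap |A(h/2) − A(h)| = 4.097e-04.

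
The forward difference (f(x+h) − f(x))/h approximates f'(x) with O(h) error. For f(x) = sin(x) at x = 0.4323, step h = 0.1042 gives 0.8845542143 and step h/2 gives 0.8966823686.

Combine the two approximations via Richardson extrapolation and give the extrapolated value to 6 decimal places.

Method order is 1; weight 2^1 = 2.
Numerator 2×A(h/2) − A(h) = 2×0.8966823686 − 0.8845542143 = 0.9088105229
R = 0.9088105229/1 = 0.9088105229
Correction |R − A(h/2)| = 1.213e-02; gap |A(h/2) − A(h)| = 1.213e-02.

0.908811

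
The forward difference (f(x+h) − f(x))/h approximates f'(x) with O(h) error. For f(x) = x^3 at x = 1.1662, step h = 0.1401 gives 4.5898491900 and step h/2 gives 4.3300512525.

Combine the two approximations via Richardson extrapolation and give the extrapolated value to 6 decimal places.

Leading term ∝ h^1; use weight 2 = 2^1.
2×4.3300512525 = 8.6601025050; 8.6601025050 − 4.5898491900 = 4.0702533150
Denominator 2 − 1 = 1.
(2×4.3300512525 − 4.5898491900)/(2 − 1) = 4.0702533150
Gap between inputs: 2.598e-01; correction applied: −0.2597979375.

4.070253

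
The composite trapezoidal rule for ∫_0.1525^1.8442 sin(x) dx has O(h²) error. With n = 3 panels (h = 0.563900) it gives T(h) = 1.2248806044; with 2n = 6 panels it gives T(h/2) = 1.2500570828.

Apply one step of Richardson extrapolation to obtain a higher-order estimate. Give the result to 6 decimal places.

1.258449

The method has order 2: 2^2 = 4.
Weighted: 5.0002283312 − 1.2248806044 = 3.7753477268
Denominator 4 − 1 = 3.
So the Richardson estimate is 1.2584492423.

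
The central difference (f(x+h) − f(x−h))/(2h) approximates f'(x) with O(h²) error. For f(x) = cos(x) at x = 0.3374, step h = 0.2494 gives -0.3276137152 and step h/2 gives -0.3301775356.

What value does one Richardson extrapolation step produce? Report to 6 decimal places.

-0.331032

Method order is 2; weight 2^2 = 4.
Difference of the inputs: -0.3301775356 − (-0.3276137152) = -0.0025638204
Divide by 2^2 − 1 = 3: (-0.0025638204)/3 = -0.0008546068
R = -0.3301775356 − 0.0008546068 = -0.3310321424
Shift from A(h/2): −0.0008546068.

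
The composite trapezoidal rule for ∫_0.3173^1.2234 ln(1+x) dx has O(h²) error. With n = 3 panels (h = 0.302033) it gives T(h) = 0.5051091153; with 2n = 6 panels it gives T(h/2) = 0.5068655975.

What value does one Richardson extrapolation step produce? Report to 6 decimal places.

0.507451

r = 2: numerator weight 4, denominator 3.
Weighted: 2.0274623900 − 0.5051091153 = 1.5223532747
Divide by 2^2 − 1 = 3.
R = 1.5223532747/3 = 0.5074510916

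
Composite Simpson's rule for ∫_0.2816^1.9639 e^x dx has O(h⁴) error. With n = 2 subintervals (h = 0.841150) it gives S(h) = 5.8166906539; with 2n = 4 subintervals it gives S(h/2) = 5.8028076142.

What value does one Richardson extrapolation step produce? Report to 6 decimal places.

5.801882

With r = 4 the leading error scales as h^4, so the weight is 2^4 = 16.
2^4*A(h/2) = 92.8449218272; minus A(h) gives 87.0282311733.
Divide by 2^4 − 1 = 15.
So the Richardson estimate is 5.8018820782.
Correction |R − A(h/2)| = 9.255e-04; gap |A(h/2) − A(h)| = 1.388e-02.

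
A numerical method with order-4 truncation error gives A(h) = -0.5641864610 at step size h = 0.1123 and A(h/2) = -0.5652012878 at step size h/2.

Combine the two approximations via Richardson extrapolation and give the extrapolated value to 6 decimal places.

-0.565269

r = 4: numerator weight 16, denominator 15.
16·(-0.5652012878) = -9.0432206048; subtract (-0.5641864610) → -8.4790341438
Denominator 16 − 1 = 15.
R = (-8.4790341438)/15 = -0.5652689429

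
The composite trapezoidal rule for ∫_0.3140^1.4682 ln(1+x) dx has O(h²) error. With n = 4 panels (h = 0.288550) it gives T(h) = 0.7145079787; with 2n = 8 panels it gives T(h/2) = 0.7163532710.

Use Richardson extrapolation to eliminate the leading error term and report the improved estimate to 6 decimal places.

The method has order 2: 2^2 = 4.
2^2×A(h/2) = 2.8654130840; minus A(h) gives 2.1509051053.
2.1509051053 ÷ 3 = 0.7169683684
Correction |R − A(h/2)| = 6.151e-04; gap |A(h/2) − A(h)| = 1.845e-03.

0.716968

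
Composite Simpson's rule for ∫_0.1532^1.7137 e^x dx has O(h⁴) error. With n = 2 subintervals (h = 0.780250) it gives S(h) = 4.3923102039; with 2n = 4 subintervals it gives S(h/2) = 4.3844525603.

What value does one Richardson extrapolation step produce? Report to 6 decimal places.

4.383929

The method has order 4: 2^4 = 16.
Numerator 16·A(h/2) − A(h) = 16·4.3844525603 − 4.3923102039 = 65.7589307609
Divide by 2^4 − 1 = 15.
R = 65.7589307609/15 = 4.3839287174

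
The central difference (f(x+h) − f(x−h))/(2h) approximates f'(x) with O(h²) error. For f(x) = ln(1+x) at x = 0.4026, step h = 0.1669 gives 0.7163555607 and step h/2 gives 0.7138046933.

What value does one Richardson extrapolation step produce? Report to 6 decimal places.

Leading term ∝ h^2; use weight 4 = 2^2.
4 × 0.7138046933 = 2.8552187732; 2.8552187732 − 0.7163555607 = 2.1388632125
Divide by 2^2 − 1 = 3.
Result: 0.7129544042

0.712954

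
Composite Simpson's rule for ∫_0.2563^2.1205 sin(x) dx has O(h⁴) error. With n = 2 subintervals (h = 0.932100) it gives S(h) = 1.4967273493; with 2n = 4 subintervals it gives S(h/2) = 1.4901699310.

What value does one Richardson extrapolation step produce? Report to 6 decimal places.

Order 4 gives 2^r = 16 and 2^r − 1 = 15.
16·1.4901699310 = 23.8427188960; subtract 1.4967273493 → 22.3459915467
Extrapolated: 22.3459915467 / 15 = 1.4897327698
Shift from A(h/2): −0.0004371612.

1.489733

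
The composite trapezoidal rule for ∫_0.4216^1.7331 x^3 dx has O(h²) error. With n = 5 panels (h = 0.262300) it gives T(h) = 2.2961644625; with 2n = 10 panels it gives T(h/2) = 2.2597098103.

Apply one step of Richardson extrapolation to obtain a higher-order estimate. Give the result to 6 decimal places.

Error is O(h^2); halving h shrinks it by 2^2 = 4.
4 × 2.2597098103 = 9.0388392412; 9.0388392412 − 2.2961644625 = 6.7426747787
Divide by 2^2 − 1 = 3.
R = 6.7426747787/3 = 2.2475582596

2.247558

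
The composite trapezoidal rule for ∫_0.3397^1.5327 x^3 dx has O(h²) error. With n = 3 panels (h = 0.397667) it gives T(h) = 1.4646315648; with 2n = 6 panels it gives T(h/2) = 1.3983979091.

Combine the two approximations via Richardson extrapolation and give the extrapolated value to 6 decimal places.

1.376320

r = 2, so 2^r = 4.
4 × 1.3983979091 − 1.4646315648 = 4.1289600716
Divide by 2^2 − 1 = 3.
So the Richardson estimate is 1.3763200239.
Correction |R − A(h/2)| = 2.208e-02; gap |A(h/2) − A(h)| = 6.623e-02.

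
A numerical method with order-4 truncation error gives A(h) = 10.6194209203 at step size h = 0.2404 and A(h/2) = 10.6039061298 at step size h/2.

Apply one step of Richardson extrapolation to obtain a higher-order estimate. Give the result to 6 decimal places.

The method has order 4: 2^4 = 16.
16 × 10.6039061298 − 10.6194209203 = 159.0430771565
Extrapolated: 159.0430771565 / 15 = 10.6028718104
Gap between inputs: 1.551e-02; correction applied: −0.0010343194.

10.602872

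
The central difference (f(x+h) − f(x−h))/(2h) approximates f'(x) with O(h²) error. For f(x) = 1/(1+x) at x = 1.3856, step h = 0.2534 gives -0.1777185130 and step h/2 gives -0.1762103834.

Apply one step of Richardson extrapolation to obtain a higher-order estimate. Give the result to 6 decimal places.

-0.175708

Order 2 gives 2^r = 4 and 2^r − 1 = 3.
Weighted: (-0.7048415336) − (-0.1777185130) = -0.5271230206
Divide by 2^2 − 1 = 3.
(4×(-0.1762103834) − (-0.1777185130))/(4 − 1) = -0.1757076735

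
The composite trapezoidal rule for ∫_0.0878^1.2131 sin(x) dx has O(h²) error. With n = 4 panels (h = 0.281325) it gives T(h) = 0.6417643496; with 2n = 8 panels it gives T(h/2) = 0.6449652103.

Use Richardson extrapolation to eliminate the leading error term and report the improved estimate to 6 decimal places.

Order 2 gives 2^r = 4 and 2^r − 1 = 3.
Weighted: 2.5798608412 − 0.6417643496 = 1.9380964916
R = 1.9380964916/3 = 0.6460321639
Shift from A(h/2): +0.0010669536.

0.646032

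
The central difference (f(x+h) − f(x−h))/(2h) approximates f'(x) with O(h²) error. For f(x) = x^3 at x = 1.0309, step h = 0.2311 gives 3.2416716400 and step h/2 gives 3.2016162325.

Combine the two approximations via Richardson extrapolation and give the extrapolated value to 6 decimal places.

3.188264

Error is O(h^2); halving h shrinks it by 2^2 = 4.
4×3.2016162325 − 3.2416716400 = 9.5647932900
Divide by 2^2 − 1 = 3.
Extrapolated: 9.5647932900 / 3 = 3.1882644300
Correction |R − A(h/2)| = 1.335e-02; gap |A(h/2) − A(h)| = 4.006e-02.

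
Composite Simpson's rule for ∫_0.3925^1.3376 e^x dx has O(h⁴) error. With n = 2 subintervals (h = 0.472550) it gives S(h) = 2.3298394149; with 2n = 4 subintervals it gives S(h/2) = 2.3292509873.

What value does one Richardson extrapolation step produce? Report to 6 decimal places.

With r = 4 the leading error scales as h^4, so the weight is 2^4 = 16.
16×2.3292509873 − 2.3298394149 = 34.9381763819
Divide by 2^4 − 1 = 15.
Extrapolated: 34.9381763819 / 15 = 2.3292117588

2.329212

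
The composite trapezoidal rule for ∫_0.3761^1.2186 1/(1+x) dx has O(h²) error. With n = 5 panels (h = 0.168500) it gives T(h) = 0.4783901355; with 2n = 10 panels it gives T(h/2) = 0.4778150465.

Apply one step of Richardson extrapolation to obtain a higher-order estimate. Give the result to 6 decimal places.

0.477623

The method has order 2: 2^2 = 4.
4 × 0.4778150465 = 1.9112601860; subtract 0.4783901355 → 1.4328700505
R = 1.4328700505/3 = 0.4776233502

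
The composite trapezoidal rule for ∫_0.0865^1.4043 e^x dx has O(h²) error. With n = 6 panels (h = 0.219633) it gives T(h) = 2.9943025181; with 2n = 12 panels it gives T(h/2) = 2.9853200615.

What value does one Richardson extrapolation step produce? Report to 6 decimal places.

r = 2, so 2^r = 4.
Weighted: 11.9412802460 − 2.9943025181 = 8.9469777279
Denominator 4 − 1 = 3.
(4 × 2.9853200615 − 2.9943025181)/(4 − 1) = 2.9823259093

2.982326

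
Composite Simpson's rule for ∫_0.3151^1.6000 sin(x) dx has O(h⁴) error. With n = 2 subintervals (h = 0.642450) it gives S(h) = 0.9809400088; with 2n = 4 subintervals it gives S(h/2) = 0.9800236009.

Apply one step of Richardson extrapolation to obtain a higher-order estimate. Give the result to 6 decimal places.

r = 4: numerator weight 16, denominator 15.
16·0.9800236009 = 15.6803776144; subtract 0.9809400088 → 14.6994376056
(16·0.9800236009 − 0.9809400088)/(16 − 1) = 0.9799625070
Shift from A(h/2): −0.0000610939.

0.979963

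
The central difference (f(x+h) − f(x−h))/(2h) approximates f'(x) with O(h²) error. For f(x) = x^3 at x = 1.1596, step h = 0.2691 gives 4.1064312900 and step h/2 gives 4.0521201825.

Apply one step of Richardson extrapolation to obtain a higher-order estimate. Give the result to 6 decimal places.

Method order is 2; weight 2^2 = 4.
Top: 4(4.0521201825) − (4.1064312900) = 12.1020494400
Divide by 2^2 − 1 = 3.
Extrapolated: 12.1020494400 / 3 = 4.0340164800

4.034016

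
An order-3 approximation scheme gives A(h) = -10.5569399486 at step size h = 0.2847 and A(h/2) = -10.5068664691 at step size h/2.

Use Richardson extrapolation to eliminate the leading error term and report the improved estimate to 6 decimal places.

-10.499713

r = 3: numerator weight 8, denominator 7.
8·(-10.5068664691) = -84.0549317528; (-84.0549317528) − (-10.5569399486) = -73.4979918042
R = (-73.4979918042)/7 = -10.4997131149
Correction |R − A(h/2)| = 7.153e-03; gap |A(h/2) − A(h)| = 5.007e-02.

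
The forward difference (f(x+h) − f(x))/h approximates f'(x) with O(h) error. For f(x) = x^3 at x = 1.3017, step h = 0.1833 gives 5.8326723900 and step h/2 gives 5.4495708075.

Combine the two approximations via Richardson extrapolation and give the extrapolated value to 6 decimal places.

The method has order 1: 2^1 = 2.
Top: 2(5.4495708075) − (5.8326723900) = 5.0664692250
Divide by 2^1 − 1 = 1.
5.0664692250 ÷ 1 = 5.0664692250
Gap between inputs: 3.831e-01; correction applied: −0.3831015825.

5.066469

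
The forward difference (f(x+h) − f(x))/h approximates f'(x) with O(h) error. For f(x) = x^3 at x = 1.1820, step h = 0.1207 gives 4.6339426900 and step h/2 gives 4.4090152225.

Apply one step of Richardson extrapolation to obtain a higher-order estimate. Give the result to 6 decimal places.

Order 1 gives 2^r = 2 and 2^r − 1 = 1.
Difference of the inputs: 4.4090152225 − 4.6339426900 = -0.2249274675
Correction (A(h/2) − A(h))/(2 − 1) = (-0.2249274675)/1 = -0.2249274675
R = A(h/2) + (A(h/2) − A(h))/1 = 4.4090152225 − 0.2249274675 = 4.1840877550

4.184088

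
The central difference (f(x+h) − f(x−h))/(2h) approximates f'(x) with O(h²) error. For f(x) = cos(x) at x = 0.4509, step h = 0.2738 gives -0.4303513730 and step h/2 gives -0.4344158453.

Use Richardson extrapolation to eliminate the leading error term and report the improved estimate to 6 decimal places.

-0.435771

Method order is 2; weight 2^2 = 4.
Weighted: (-1.7376633812) − (-0.4303513730) = -1.3073120082
Divide by 2^2 − 1 = 3.
So the Richardson estimate is -0.4357706694.
Shift from A(h/2): −0.0013548241.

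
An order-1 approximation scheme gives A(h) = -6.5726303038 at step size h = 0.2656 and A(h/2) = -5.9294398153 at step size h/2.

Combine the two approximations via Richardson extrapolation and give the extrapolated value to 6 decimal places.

-5.286249

Leading term ∝ h^1; use weight 2 = 2^1.
2·(-5.9294398153) = -11.8588796306; subtract (-6.5726303038) → -5.2862493268
R = (-5.2862493268)/1 = -5.2862493268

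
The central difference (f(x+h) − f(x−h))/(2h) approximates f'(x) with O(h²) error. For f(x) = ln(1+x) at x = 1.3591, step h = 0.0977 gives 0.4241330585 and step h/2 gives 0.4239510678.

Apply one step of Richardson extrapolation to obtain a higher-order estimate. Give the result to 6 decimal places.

0.423890

r = 2: numerator weight 4, denominator 3.
2^2×A(h/2) = 1.6958042712; minus A(h) gives 1.2716712127.
(4×0.4239510678 − 0.4241330585)/(4 − 1) = 0.4238904042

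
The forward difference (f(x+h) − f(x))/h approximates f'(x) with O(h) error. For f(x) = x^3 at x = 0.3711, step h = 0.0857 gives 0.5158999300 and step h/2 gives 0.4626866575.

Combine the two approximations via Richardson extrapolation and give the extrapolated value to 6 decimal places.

r = 1, so 2^r = 2.
2·0.4626866575 = 0.9253733150; subtract 0.5158999300 → 0.4094733850
Denominator 2 − 1 = 1.
Result: 0.4094733850

0.409473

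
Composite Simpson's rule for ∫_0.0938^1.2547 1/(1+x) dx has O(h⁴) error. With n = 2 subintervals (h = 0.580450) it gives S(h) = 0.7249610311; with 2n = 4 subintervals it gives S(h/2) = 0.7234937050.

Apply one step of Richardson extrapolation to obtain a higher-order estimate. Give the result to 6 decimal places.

0.723396

r = 4: numerator weight 16, denominator 15.
16×0.7234937050 − 0.7249610311 = 10.8509382489
R = 10.8509382489/15 = 0.7233958833
Shift from A(h/2): −0.0000978217.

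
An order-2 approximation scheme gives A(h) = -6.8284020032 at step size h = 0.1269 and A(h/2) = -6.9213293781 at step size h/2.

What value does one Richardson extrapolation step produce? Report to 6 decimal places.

-6.952305

r = 2: numerator weight 4, denominator 3.
4*(-6.9213293781) = -27.6853175124; (-27.6853175124) − (-6.8284020032) = -20.8569155092
Divide by 2^2 − 1 = 3.
Extrapolated: (-20.8569155092) / 3 = -6.9523051697
Gap between inputs: 9.293e-02; correction applied: −0.0309757916.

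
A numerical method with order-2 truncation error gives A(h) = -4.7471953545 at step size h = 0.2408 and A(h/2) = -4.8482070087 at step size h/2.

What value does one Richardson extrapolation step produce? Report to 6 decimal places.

Leading term ∝ h^2; use weight 4 = 2^2.
4·(-4.8482070087) − (-4.7471953545) = -14.6456326803
R = (-14.6456326803)/3 = -4.8818775601

-4.881878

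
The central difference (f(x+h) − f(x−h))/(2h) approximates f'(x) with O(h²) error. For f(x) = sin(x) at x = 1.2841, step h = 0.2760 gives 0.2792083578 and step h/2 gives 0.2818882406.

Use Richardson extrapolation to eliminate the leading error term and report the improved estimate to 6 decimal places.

r = 2, so 2^r = 4.
Numerator 4×A(h/2) − A(h) = 4×0.2818882406 − 0.2792083578 = 0.8483446046
0.8483446046 ÷ 3 = 0.2827815349

0.282782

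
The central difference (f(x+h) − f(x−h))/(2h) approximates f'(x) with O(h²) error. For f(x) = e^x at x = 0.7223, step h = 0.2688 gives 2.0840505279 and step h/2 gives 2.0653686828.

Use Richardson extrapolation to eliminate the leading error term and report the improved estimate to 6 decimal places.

r = 2, so 2^r = 4.
2^2*A(h/2) = 8.2614747312; minus A(h) gives 6.1774242033.
Divide by 2^2 − 1 = 3.
Extrapolated: 6.1774242033 / 3 = 2.0591414011

2.059141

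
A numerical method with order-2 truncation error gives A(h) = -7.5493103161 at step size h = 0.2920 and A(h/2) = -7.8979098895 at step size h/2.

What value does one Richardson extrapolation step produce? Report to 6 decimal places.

-8.014110

Leading term ∝ h^2; use weight 4 = 2^2.
Weighted: (-31.5916395580) − (-7.5493103161) = -24.0423292419
Denominator 4 − 1 = 3.
So the Richardson estimate is -8.0141097473.
Correction |R − A(h/2)| = 1.162e-01; gap |A(h/2) − A(h)| = 3.486e-01.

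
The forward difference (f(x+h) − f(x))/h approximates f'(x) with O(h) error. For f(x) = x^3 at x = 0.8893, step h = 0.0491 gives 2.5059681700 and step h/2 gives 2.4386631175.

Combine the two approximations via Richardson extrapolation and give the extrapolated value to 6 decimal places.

2.371358

Order 1 gives 2^r = 2 and 2^r − 1 = 1.
2 × 2.4386631175 = 4.8773262350; 4.8773262350 − 2.5059681700 = 2.3713580650
R = 2.3713580650/1 = 2.3713580650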